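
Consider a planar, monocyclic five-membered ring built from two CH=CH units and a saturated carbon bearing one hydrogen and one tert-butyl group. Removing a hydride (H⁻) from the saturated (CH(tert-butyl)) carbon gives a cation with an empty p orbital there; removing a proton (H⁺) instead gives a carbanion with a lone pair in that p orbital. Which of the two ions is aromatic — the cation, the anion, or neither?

Both ions have a continuous loop of p orbitals — each ring atom is sp².
Cation: 2 × 2 + 0 = 4 π electrons → 4(1), antiaromatic.
Anion: 2 × 2 + 2 = 6 π electrons → 4(1)+2, aromatic.

The anion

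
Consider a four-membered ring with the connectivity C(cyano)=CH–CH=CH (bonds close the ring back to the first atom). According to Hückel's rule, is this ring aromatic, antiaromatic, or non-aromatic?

Check conjugation: each doubly-bonded ring atom is sp² with one p-orbital electron — every position has a p orbital, so the cyclic π system is continuous.
Counting π electrons: 2 × 2 = 4 from the 2 double-bond units.
4 is a 4n count (n = 1), so the planar conjugated ring is antiaromatic.

Antiaromatic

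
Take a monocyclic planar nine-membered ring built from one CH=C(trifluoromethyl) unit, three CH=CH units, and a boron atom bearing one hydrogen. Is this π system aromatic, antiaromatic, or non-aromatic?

Every ring atom contributes a p orbital perpendicular to the ring (the double-bond atoms are sp², each contributing one p electron; the boron has an empty p orbital), so the π system is cyclic and fully conjugated.
Adding the contributions, 4 × 2 = 8 from the double-bond units + 0 from the BH atom = 8.
With 8 = 4·2 π electrons, Hückel's rule classifies the planar ring as antiaromatic.

Antiaromatic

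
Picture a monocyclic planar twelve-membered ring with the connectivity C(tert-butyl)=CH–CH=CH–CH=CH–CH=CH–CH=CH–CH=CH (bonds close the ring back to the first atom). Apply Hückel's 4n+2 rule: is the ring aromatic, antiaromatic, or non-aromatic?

Antiaromatic

The p orbitals form a continuous loop: each doubly-bonded ring atom is sp² with one p-orbital electron. The ring is fully conjugated.
π-electron count: 6 × 2 = 12 from the 6 double-bond units.
A 4n π count (12, n = 3) in a planar conjugated ring means antiaromatic.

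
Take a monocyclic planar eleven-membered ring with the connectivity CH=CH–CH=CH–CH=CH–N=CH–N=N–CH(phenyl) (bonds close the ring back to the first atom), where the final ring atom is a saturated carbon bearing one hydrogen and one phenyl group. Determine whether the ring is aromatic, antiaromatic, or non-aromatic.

The CH(phenyl) carbon is saturated: that saturated carbon is sp³ and has no p orbital in the ring π system. Conjugation is not continuous around the ring.
A ring that is not fully conjugated cannot be aromatic or antiaromatic regardless of its π-electron count.

Non-aromatic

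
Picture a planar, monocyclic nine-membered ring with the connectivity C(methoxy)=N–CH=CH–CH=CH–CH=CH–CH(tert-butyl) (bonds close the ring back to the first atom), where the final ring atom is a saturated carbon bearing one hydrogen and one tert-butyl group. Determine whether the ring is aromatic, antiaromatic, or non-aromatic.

The CH(tert-butyl) position has four σ bonds — that saturated carbon is sp³ and has no p orbital in the ring π system — so the cyclic conjugation is interrupted.
Without a continuous loop of overlapping p orbitals the Hückel electron count never comes into play.

Non-aromatic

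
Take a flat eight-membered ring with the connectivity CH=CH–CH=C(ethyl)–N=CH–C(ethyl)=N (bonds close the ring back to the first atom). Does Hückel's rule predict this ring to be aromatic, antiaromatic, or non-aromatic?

Antiaromatic

Every ring atom contributes a p orbital perpendicular to the ring (the double-bond atoms are sp², each contributing one p electron; each =N– nitrogen is pyridine-type (lone pair in the sp² plane, one electron in the p orbital)), so the π system is cyclic and fully conjugated.
Counting π electrons: 4 × 2 = 8 from the 4 double-bond units.
8 = 4(2); a planar, fully conjugated 4n system is antiaromatic.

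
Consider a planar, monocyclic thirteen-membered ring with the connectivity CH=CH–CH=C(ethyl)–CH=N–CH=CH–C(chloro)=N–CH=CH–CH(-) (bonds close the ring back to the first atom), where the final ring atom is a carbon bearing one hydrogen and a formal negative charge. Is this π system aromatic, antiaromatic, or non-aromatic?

Aromatic

Check conjugation: each doubly-bonded ring atom is sp² with one p-orbital electron; each =N– nitrogen is pyridine-type (lone pair in the sp² plane, one electron in the p orbital); the carbanion's lone pair occupies the p orbital — every position has a p orbital, so the cyclic π system is continuous.
Counting π electrons: 6 × 2 = 12 from the double-bond units + 2 from the CH(-) atom = 14.
That gives a 4n+2 count (14, n = 3).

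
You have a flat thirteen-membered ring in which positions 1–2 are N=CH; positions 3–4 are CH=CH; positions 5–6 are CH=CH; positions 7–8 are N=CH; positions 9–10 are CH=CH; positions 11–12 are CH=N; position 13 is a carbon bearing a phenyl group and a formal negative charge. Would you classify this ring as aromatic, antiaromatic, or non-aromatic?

Aromatic

Every ring atom contributes a p orbital perpendicular to the ring (each doubly-bonded ring atom is sp² with one p-orbital electron; the doubly-bonded nitrogens are pyridine-type — their lone pairs lie in the ring plane, leaving one electron in the p orbital; the carbanion's lone pair occupies the p orbital), so the π system is cyclic and fully conjugated.
Tallying contributions gives 6 × 2 = 12 from the double-bond units + 2 from the C(phenyl)(-) atom = 14.
That gives a 4n+2 count (14, n = 3).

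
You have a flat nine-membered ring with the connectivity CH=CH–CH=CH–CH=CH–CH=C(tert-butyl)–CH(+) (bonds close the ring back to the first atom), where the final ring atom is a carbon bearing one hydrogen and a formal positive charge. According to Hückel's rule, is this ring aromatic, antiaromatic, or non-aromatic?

Check conjugation: the double-bond atoms are sp², each contributing one p electron; the carbocation has an empty p orbital — every position has a p orbital, so the cyclic π system is continuous.
Adding the contributions, 4 × 2 = 8 from the double-bond units + 0 from the CH(+) atom = 8.
8 = 4(2); a planar, fully conjugated 4n system is antiaromatic.

Antiaromatic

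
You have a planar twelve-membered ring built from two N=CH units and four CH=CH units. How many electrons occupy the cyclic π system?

All ring atoms are sp² and supply a p orbital to the ring (each doubly-bonded ring atom is sp² with one p-orbital electron; each sp² =N– keeps its lone pair in-plane and puts one electron into the π system); the conjugation is uninterrupted.
Tallying contributions gives 6 × 2 = 12 from the 6 double-bond units.

12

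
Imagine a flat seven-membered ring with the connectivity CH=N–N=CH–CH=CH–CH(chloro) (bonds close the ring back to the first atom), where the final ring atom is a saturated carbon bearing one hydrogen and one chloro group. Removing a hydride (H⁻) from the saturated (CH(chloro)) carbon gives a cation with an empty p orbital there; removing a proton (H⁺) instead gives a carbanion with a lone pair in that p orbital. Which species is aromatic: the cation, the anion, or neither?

In either ion the ring is fully conjugated: every atom, including the new sp² carbon, supplies a p orbital.
Cation: 3 × 2 + 0 = 6 π electrons → 4(1)+2, aromatic.
Anion: 3 × 2 + 2 = 8 π electrons → 4(2), antiaromatic.

The cation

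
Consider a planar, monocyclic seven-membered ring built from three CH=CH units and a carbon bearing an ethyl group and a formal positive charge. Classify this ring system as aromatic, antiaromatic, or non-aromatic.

Aromatic

Check conjugation: the double-bond atoms are sp², each contributing one p electron; the carbocation has an empty p orbital — every position has a p orbital, so the cyclic π system is continuous.
Counting π electrons: 3 × 2 = 6 from the double-bond units + 0 from the C(ethyl)(+) atom = 6.
That gives a 4n+2 count (6, n = 1).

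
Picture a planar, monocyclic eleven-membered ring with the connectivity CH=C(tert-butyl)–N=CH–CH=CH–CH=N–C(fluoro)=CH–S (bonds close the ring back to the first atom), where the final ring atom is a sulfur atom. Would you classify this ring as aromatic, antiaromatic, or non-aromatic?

Check conjugation: the double-bond atoms are sp², each contributing one p electron; each sp² =N– keeps its lone pair in-plane and puts one electron into the π system; the sulfur donates one lone pair from its p orbital — every position has a p orbital, so the cyclic π system is continuous.
Tallying contributions gives 5 × 2 = 10 from the double-bond units + 2 from the S atom = 12.
12 = 4(3); a planar, fully conjugated 4n system is antiaromatic.

Antiaromatic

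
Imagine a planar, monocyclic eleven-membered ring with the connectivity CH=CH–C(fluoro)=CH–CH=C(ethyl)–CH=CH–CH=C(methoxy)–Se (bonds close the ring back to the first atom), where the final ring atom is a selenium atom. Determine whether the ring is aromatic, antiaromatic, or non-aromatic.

Antiaromatic

All ring atoms are sp² and supply a p orbital to the ring (the double-bond atoms are sp², each contributing one p electron; the selenium donates one lone pair from its p orbital); the conjugation is uninterrupted.
Adding the contributions, 5 × 2 = 10 from the double-bond units + 2 from the Se atom = 12.
12 = 4(3); a planar, fully conjugated 4n system is antiaromatic.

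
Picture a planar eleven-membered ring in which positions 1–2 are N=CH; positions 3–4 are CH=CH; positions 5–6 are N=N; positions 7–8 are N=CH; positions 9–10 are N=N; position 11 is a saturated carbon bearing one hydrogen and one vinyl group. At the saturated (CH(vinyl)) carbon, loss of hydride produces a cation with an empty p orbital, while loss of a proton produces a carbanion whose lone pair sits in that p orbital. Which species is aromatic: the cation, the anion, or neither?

In both ions every ring atom is sp² and contributes a p orbital, so both rings are fully conjugated.
Cation: 5 × 2 + 0 = 10 π electrons → 4(2)+2, aromatic.
Anion: 5 × 2 + 2 = 12 π electrons → 4(3), antiaromatic.

The cation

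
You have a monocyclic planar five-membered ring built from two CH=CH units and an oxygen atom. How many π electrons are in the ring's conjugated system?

6

Check conjugation: each doubly-bonded ring atom is sp² with one p-orbital electron; the oxygen donates one lone pair from its p orbital — every position has a p orbital, so the cyclic π system is continuous.
Adding the contributions, 2 × 2 = 4 from the double-bond units + 2 from the O atom = 6.
(The species described is furan.)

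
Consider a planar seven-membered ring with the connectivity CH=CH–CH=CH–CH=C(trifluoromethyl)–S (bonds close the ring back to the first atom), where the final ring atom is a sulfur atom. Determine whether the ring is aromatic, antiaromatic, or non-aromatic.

The p orbitals form a continuous loop: every atom in a ring double bond is sp² and brings one electron to the p orbital; the sulfur donates one lone pair from its p orbital. The ring is fully conjugated.
π-electron count: 3 × 2 = 6 from the double-bond units + 2 from the S atom = 8.
8 = 4(2); a planar, fully conjugated 4n system is antiaromatic.

Antiaromatic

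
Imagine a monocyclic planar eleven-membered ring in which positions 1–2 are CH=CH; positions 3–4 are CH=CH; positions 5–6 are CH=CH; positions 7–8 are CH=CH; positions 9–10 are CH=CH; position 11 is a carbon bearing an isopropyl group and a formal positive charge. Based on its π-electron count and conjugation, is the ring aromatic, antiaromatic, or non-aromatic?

All ring atoms are sp² and supply a p orbital to the ring (the double-bond atoms are sp², each contributing one p electron; the carbocation has an empty p orbital); the conjugation is uninterrupted.
Tallying contributions gives 5 × 2 = 10 from the double-bond units + 0 from the C(isopropyl)(+) atom = 10.
10 = 4(2) + 2, which satisfies Hückel's 4n+2 rule.

Aromatic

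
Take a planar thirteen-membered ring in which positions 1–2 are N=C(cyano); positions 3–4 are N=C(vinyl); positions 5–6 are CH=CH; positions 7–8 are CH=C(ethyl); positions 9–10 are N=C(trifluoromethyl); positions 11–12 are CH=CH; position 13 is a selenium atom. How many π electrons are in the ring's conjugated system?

14

Check conjugation: the double-bond atoms are sp², each contributing one p electron; each =N– nitrogen is pyridine-type (lone pair in the sp² plane, one electron in the p orbital); the selenium donates one lone pair from its p orbital — every position has a p orbital, so the cyclic π system is continuous.
Adding the contributions, 6 × 2 = 12 from the double-bond units + 2 from the Se atom = 14.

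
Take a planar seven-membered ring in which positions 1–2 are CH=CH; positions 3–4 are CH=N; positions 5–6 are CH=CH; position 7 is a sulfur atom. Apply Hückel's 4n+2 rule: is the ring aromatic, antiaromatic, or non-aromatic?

Antiaromatic

The p orbitals form a continuous loop: the double-bond atoms are sp², each contributing one p electron; each =N– nitrogen is pyridine-type (lone pair in the sp² plane, one electron in the p orbital); the sulfur donates one lone pair from its p orbital. The ring is fully conjugated.
π-electron count: 3 × 2 = 6 from the double-bond units + 2 from the S atom = 8.
A 4n π count (8, n = 2) in a planar conjugated ring means antiaromatic.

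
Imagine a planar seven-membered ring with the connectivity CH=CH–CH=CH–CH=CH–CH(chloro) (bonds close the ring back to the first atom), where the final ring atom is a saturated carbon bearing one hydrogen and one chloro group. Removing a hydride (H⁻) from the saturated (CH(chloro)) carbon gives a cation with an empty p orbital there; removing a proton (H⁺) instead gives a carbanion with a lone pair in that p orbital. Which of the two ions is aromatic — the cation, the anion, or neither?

The cation

Both ions have a continuous loop of p orbitals — each ring atom is sp².
Cation: 3 × 2 + 0 = 6 π electrons → 4(1)+2, aromatic.
Anion: 3 × 2 + 2 = 8 π electrons → 4(2), antiaromatic.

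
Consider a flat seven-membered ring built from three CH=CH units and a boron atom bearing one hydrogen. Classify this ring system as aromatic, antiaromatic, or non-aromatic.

Every ring atom contributes a p orbital perpendicular to the ring (every atom in a ring double bond is sp² and brings one electron to the p orbital; the boron has an empty p orbital), so the π system is cyclic and fully conjugated.
π-electron count: 3 × 2 = 6 from the double-bond units + 0 from the BH atom = 6.
Since 6 = 4·1 + 2, the ring meets the 4n+2 criterion.

Aromatic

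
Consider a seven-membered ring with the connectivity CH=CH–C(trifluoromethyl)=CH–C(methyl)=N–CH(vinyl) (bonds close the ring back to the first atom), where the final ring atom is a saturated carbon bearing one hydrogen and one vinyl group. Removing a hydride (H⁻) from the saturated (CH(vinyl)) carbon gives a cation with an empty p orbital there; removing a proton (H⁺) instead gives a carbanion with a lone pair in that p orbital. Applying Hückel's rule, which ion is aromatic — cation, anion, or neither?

The cation

In either ion the ring is fully conjugated: every atom, including the new sp² carbon, supplies a p orbital.
Cation: 3 × 2 + 0 = 6 π electrons → 4(1)+2, aromatic.
Anion: 3 × 2 + 2 = 8 π electrons → 4(2), antiaromatic.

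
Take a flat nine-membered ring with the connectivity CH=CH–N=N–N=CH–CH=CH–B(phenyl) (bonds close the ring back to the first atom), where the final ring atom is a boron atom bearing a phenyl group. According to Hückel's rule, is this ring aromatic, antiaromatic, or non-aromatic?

Antiaromatic

Every ring atom contributes a p orbital perpendicular to the ring (each doubly-bonded ring atom is sp² with one p-orbital electron; each sp² =N– keeps its lone pair in-plane and puts one electron into the π system; the boron has an empty p orbital), so the π system is cyclic and fully conjugated.
π-electron count: 4 × 2 = 8 from the double-bond units + 0 from the B(phenyl) atom = 8.
A 4n π count (8, n = 2) in a planar conjugated ring means antiaromatic.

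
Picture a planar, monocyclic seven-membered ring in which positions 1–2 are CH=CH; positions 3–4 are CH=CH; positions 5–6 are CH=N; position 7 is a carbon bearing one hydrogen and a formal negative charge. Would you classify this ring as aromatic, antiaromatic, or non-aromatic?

Every ring atom contributes a p orbital perpendicular to the ring (the double-bond atoms are sp², each contributing one p electron; each =N– nitrogen is pyridine-type (lone pair in the sp² plane, one electron in the p orbital); the carbanion's lone pair occupies the p orbital), so the π system is cyclic and fully conjugated.
Counting π electrons: 3 × 2 = 6 from the double-bond units + 2 from the CH(-) atom = 8.
8 = 4(2); a planar, fully conjugated 4n system is antiaromatic.

Antiaromatic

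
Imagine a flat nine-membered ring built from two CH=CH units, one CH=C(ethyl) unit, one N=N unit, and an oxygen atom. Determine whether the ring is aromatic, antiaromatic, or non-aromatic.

All ring atoms are sp² and supply a p orbital to the ring (every atom in a ring double bond is sp² and brings one electron to the p orbital; each sp² =N– keeps its lone pair in-plane and puts one electron into the π system; the oxygen donates one lone pair from its p orbital); the conjugation is uninterrupted.
Adding the contributions, 4 × 2 = 8 from the double-bond units + 2 from the O atom = 10.
With 10 π electrons (n = 2), the Hückel 4n+2 condition holds.

Aromatic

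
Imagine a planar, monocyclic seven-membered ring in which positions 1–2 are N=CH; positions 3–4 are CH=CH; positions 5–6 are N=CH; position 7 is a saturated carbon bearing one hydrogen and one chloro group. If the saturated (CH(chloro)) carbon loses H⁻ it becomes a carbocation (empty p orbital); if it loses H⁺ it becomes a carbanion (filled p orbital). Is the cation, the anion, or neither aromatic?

In either ion the ring is fully conjugated: every atom, including the new sp² carbon, supplies a p orbital.
Cation: 3 × 2 + 0 = 6 π electrons → 4(1)+2, aromatic.
Anion: 3 × 2 + 2 = 8 π electrons → 4(2), antiaromatic.

The cation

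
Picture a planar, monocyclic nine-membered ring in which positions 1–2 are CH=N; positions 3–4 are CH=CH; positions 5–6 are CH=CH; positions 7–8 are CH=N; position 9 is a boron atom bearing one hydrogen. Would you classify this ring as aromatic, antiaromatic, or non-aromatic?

Antiaromatic

All ring atoms are sp² and supply a p orbital to the ring (the double-bond atoms are sp², each contributing one p electron; the doubly-bonded nitrogens are pyridine-type — their lone pairs lie in the ring plane, leaving one electron in the p orbital; the boron has an empty p orbital); the conjugation is uninterrupted.
Tallying contributions gives 4 × 2 = 8 from the double-bond units + 0 from the BH atom = 8.
8 is a 4n count (n = 2), so the planar conjugated ring is antiaromatic.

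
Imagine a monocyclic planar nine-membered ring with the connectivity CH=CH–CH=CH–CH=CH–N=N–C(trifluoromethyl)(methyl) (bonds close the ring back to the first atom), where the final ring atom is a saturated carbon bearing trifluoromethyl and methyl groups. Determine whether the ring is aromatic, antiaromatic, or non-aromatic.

Non-aromatic

The C(trifluoromethyl)(methyl) carbon is saturated: that saturated carbon is sp³ and has no p orbital in the ring π system. Conjugation is not continuous around the ring.
Hückel's rule only applies to fully conjugated rings, so this one is simply non-aromatic.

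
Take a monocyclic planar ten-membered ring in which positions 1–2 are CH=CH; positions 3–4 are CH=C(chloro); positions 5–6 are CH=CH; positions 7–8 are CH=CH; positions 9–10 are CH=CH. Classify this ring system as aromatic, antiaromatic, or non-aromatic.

The p orbitals form a continuous loop: every atom in a ring double bond is sp² and brings one electron to the p orbital. The ring is fully conjugated.
Adding the contributions, 5 × 2 = 10 from the 5 double-bond units.
That gives a 4n+2 count (10, n = 2).

Aromatic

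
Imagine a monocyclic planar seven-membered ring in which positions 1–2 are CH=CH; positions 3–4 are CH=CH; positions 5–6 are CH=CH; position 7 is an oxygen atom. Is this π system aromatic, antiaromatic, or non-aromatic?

Antiaromatic

Check conjugation: each doubly-bonded ring atom is sp² with one p-orbital electron; the oxygen donates one lone pair from its p orbital — every position has a p orbital, so the cyclic π system is continuous.
π-electron count: 3 × 2 = 6 from the double-bond units + 2 from the O atom = 8.
8 = 4(2); a planar, fully conjugated 4n system is antiaromatic.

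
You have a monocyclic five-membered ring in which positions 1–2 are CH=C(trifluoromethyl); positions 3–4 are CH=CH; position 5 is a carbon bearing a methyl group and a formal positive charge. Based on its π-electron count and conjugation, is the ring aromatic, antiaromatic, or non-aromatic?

Antiaromatic

Every ring atom contributes a p orbital perpendicular to the ring (every atom in a ring double bond is sp² and brings one electron to the p orbital; the carbocation has an empty p orbital), so the π system is cyclic and fully conjugated.
π-electron count: 2 × 2 = 4 from the double-bond units + 0 from the C(methyl)(+) atom = 4.
With 4 = 4·1 π electrons, Hückel's rule classifies the planar ring as antiaromatic.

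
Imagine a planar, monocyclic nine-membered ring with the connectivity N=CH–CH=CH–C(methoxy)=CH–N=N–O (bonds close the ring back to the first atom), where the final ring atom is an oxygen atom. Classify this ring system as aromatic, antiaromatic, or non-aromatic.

All ring atoms are sp² and supply a p orbital to the ring (every atom in a ring double bond is sp² and brings one electron to the p orbital; the doubly-bonded nitrogens are pyridine-type — their lone pairs lie in the ring plane, leaving one electron in the p orbital; the oxygen donates one lone pair from its p orbital); the conjugation is uninterrupted.
π-electron count: 4 × 2 = 8 from the double-bond units + 2 from the O atom = 10.
That gives a 4n+2 count (10, n = 2).

Aromatic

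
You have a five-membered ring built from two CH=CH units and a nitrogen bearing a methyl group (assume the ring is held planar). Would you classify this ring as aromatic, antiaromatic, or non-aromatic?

Every ring atom contributes a p orbital perpendicular to the ring (every atom in a ring double bond is sp² and brings one electron to the p orbital; the pyrrole-type nitrogen donates its lone pair from the p orbital), so the π system is cyclic and fully conjugated.
π-electron count: 2 × 2 = 4 from the double-bond units + 2 from the N(methyl) atom = 6.
That gives a 4n+2 count (6, n = 1).

Aromatic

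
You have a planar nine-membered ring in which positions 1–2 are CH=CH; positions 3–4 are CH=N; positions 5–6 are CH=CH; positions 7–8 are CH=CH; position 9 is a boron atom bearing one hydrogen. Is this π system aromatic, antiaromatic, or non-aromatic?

The p orbitals form a continuous loop: the double-bond atoms are sp², each contributing one p electron; the doubly-bonded nitrogens are pyridine-type — their lone pairs lie in the ring plane, leaving one electron in the p orbital; the boron has an empty p orbital. The ring is fully conjugated.
Counting π electrons: 4 × 2 = 8 from the double-bond units + 0 from the BH atom = 8.
8 = 4(2); a planar, fully conjugated 4n system is antiaromatic.

Antiaromatic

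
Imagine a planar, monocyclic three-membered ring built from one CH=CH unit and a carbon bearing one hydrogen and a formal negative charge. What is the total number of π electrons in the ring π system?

4

Check conjugation: the double-bond atoms are sp², each contributing one p electron; the carbanion's lone pair occupies the p orbital — every position has a p orbital, so the cyclic π system is continuous.
Tallying contributions gives 1 × 2 = 2 from the double-bond unit + 2 from the CH(-) atom = 4.
This is the cyclopropenyl anion.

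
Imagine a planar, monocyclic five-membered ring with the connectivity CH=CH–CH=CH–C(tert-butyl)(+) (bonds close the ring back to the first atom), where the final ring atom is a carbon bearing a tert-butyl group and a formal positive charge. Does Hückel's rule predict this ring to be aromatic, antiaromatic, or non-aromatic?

Antiaromatic

The p orbitals form a continuous loop: each doubly-bonded ring atom is sp² with one p-orbital electron; the carbocation has an empty p orbital. The ring is fully conjugated.
Adding the contributions, 2 × 2 = 4 from the double-bond units + 0 from the C(tert-butyl)(+) atom = 4.
4 is a 4n count (n = 1), so the planar conjugated ring is antiaromatic.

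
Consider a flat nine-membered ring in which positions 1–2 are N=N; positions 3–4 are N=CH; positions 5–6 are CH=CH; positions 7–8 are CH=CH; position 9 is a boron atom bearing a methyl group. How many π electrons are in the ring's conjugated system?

8

Every ring atom contributes a p orbital perpendicular to the ring (every atom in a ring double bond is sp² and brings one electron to the p orbital; each sp² =N– keeps its lone pair in-plane and puts one electron into the π system; the boron has an empty p orbital), so the π system is cyclic and fully conjugated.
Tallying contributions gives 4 × 2 = 8 from the double-bond units + 0 from the B(methyl) atom = 8.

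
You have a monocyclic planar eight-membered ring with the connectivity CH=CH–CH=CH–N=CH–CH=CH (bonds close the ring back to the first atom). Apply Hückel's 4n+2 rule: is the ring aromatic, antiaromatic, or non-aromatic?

All ring atoms are sp² and supply a p orbital to the ring (the double-bond atoms are sp², each contributing one p electron; each sp² =N– keeps its lone pair in-plane and puts one electron into the π system); the conjugation is uninterrupted.
Counting π electrons: 4 × 2 = 8 from the 4 double-bond units.
8 = 4(2); a planar, fully conjugated 4n system is antiaromatic.

Antiaromatic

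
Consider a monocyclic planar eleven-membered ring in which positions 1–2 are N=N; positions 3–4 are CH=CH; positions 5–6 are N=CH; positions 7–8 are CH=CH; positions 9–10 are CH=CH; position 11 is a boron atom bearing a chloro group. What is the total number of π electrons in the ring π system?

10

The p orbitals form a continuous loop: every atom in a ring double bond is sp² and brings one electron to the p orbital; each =N– nitrogen is pyridine-type (lone pair in the sp² plane, one electron in the p orbital); the boron has an empty p orbital. The ring is fully conjugated.
π-electron count: 5 × 2 = 10 from the double-bond units + 0 from the B(chloro) atom = 10.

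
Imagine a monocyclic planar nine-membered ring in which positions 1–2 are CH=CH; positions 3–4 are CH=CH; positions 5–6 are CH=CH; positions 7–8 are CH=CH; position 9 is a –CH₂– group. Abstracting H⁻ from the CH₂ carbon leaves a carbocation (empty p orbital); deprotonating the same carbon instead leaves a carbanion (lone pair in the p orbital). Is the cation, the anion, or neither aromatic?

Once that carbon is sp², every ring atom has a p orbital and both ions are fully conjugated.
Cation: 4 × 2 + 0 = 8 π electrons → 4(2), antiaromatic.
Anion: 4 × 2 + 2 = 10 π electrons → 4(2)+2, aromatic.

The anion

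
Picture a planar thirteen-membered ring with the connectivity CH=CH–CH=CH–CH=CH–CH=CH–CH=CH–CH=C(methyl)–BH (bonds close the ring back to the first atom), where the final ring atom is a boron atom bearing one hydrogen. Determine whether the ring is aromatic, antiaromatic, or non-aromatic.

All ring atoms are sp² and supply a p orbital to the ring (each doubly-bonded ring atom is sp² with one p-orbital electron; the boron has an empty p orbital); the conjugation is uninterrupted.
Tallying contributions gives 6 × 2 = 12 from the double-bond units + 0 from the BH atom = 12.
12 = 4(3); a planar, fully conjugated 4n system is antiaromatic.

Antiaromatic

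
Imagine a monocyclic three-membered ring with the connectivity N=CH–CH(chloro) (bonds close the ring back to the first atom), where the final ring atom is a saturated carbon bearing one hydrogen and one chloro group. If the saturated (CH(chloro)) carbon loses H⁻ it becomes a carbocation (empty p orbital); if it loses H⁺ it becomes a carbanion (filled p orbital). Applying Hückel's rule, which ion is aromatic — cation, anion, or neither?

In both ions every ring atom is sp² and contributes a p orbital, so both rings are fully conjugated.
Cation: 1 × 2 + 0 = 2 π electrons → 4(0)+2, aromatic.
Anion: 1 × 2 + 2 = 4 π electrons → 4(1), antiaromatic.

The cation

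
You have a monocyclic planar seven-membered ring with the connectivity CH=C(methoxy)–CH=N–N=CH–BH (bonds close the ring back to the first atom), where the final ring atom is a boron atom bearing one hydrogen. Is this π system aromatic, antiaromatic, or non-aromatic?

Check conjugation: each doubly-bonded ring atom is sp² with one p-orbital electron; each =N– nitrogen is pyridine-type (lone pair in the sp² plane, one electron in the p orbital); the boron has an empty p orbital — every position has a p orbital, so the cyclic π system is continuous.
Adding the contributions, 3 × 2 = 6 from the double-bond units + 0 from the BH atom = 6.
6 = 4(1) + 2, which satisfies Hückel's 4n+2 rule.

Aromatic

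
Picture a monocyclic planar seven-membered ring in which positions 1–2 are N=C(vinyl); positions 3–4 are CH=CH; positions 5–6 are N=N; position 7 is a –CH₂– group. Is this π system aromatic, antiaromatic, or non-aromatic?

Non-aromatic

Because the tetrahedral CH₂ carbon is sp³ and has no p orbital in the ring π system at the CH2 position, the π system cannot extend all the way around the ring.
A ring that is not fully conjugated cannot be aromatic or antiaromatic regardless of its π-electron count.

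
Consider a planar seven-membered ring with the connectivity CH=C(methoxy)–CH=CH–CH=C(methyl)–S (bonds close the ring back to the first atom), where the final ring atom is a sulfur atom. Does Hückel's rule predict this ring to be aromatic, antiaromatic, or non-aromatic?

Check conjugation: the double-bond atoms are sp², each contributing one p electron; the sulfur donates one lone pair from its p orbital — every position has a p orbital, so the cyclic π system is continuous.
Adding the contributions, 3 × 2 = 6 from the double-bond units + 2 from the S atom = 8.
A 4n π count (8, n = 2) in a planar conjugated ring means antiaromatic.

Antiaromatic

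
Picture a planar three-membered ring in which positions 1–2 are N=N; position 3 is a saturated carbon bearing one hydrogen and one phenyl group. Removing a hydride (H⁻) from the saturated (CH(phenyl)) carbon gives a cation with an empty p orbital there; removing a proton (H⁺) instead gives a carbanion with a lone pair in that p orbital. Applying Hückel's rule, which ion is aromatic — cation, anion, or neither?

The cation

In both ions every ring atom is sp² and contributes a p orbital, so both rings are fully conjugated.
Cation: 1 × 2 + 0 = 2 π electrons → 4(0)+2, aromatic.
Anion: 1 × 2 + 2 = 4 π electrons → 4(1), antiaromatic.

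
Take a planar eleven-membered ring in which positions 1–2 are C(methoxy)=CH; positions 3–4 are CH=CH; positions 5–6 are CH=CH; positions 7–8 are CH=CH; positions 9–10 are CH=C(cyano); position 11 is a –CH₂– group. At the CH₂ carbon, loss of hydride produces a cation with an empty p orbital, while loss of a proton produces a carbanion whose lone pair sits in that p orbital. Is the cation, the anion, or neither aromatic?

In both ions every ring atom is sp² and contributes a p orbital, so both rings are fully conjugated.
Cation: 5 × 2 + 0 = 10 π electrons → 4(2)+2, aromatic.
Anion: 5 × 2 + 2 = 12 π electrons → 4(3), antiaromatic.

The cation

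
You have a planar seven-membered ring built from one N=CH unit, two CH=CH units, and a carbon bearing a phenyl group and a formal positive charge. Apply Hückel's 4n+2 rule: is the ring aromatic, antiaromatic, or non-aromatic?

All ring atoms are sp² and supply a p orbital to the ring (each doubly-bonded ring atom is sp² with one p-orbital electron; each sp² =N– keeps its lone pair in-plane and puts one electron into the π system; the carbocation has an empty p orbital); the conjugation is uninterrupted.
Counting π electrons: 3 × 2 = 6 from the double-bond units + 0 from the C(phenyl)(+) atom = 6.
Since 6 = 4·1 + 2, the ring meets the 4n+2 criterion.

Aromatic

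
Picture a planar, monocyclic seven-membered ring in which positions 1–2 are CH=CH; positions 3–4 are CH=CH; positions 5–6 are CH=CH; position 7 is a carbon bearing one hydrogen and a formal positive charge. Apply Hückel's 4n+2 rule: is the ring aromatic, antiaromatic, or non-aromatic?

Check conjugation: every atom in a ring double bond is sp² and brings one electron to the p orbital; the carbocation has an empty p orbital — every position has a p orbital, so the cyclic π system is continuous.
Tallying contributions gives 3 × 2 = 6 from the double-bond units + 0 from the CH(+) atom = 6.
That gives a 4n+2 count (6, n = 1).
This is the tropylium cation.

Aromatic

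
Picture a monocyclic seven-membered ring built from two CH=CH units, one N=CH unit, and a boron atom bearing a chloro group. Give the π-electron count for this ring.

6

The p orbitals form a continuous loop: each doubly-bonded ring atom is sp² with one p-orbital electron; the doubly-bonded nitrogens are pyridine-type — their lone pairs lie in the ring plane, leaving one electron in the p orbital; the boron has an empty p orbital. The ring is fully conjugated.
π-electron count: 3 × 2 = 6 from the double-bond units + 0 from the B(chloro) atom = 6.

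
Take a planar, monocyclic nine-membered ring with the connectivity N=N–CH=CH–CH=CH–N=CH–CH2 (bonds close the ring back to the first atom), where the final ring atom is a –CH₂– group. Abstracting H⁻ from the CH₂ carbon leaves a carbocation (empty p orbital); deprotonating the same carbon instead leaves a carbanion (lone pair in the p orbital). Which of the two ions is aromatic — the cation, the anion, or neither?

In either ion the ring is fully conjugated: every atom, including the new sp² carbon, supplies a p orbital.
Cation: 4 × 2 + 0 = 8 π electrons → 4(2), antiaromatic.
Anion: 4 × 2 + 2 = 10 π electrons → 4(2)+2, aromatic.

The anion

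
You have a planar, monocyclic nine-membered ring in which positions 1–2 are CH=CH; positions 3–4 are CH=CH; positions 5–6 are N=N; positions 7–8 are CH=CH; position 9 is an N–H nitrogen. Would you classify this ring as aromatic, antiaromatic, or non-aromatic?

Aromatic

Every ring atom contributes a p orbital perpendicular to the ring (every atom in a ring double bond is sp² and brings one electron to the p orbital; each sp² =N– keeps its lone pair in-plane and puts one electron into the π system; the pyrrole-type nitrogen donates its lone pair from the p orbital), so the π system is cyclic and fully conjugated.
Adding the contributions, 4 × 2 = 8 from the double-bond units + 2 from the NH atom = 10.
10 = 4(2) + 2, which satisfies Hückel's 4n+2 rule.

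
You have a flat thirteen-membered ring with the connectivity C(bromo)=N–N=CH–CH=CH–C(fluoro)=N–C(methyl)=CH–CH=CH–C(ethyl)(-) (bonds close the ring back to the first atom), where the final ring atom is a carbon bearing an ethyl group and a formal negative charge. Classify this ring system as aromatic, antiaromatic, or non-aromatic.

Aromatic

The p orbitals form a continuous loop: each doubly-bonded ring atom is sp² with one p-orbital electron; the doubly-bonded nitrogens are pyridine-type — their lone pairs lie in the ring plane, leaving one electron in the p orbital; the carbanion's lone pair occupies the p orbital. The ring is fully conjugated.
Counting π electrons: 6 × 2 = 12 from the double-bond units + 2 from the C(ethyl)(-) atom = 14.
14 = 4(3) + 2, which satisfies Hückel's 4n+2 rule.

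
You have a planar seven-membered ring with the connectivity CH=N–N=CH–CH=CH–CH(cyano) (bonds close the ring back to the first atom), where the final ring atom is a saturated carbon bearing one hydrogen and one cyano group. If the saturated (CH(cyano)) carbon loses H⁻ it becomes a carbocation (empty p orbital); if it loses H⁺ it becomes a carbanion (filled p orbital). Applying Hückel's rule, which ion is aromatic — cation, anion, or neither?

The cation

Once that carbon is sp², every ring atom has a p orbital and both ions are fully conjugated.
Cation: 3 × 2 + 0 = 6 π electrons → 4(1)+2, aromatic.
Anion: 3 × 2 + 2 = 8 π electrons → 4(2), antiaromatic.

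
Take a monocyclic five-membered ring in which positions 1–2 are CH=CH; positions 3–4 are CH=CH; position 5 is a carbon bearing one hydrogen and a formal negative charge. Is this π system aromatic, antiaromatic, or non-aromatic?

Every ring atom contributes a p orbital perpendicular to the ring (every atom in a ring double bond is sp² and brings one electron to the p orbital; the carbanion's lone pair occupies the p orbital), so the π system is cyclic and fully conjugated.
Tallying contributions gives 2 × 2 = 4 from the double-bond units + 2 from the CH(-) atom = 6.
That gives a 4n+2 count (6, n = 1).

Aromatic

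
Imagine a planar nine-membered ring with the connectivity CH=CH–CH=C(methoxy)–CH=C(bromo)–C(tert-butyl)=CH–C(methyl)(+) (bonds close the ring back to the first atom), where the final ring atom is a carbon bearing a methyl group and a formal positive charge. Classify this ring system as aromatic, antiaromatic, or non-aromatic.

Every ring atom contributes a p orbital perpendicular to the ring (each doubly-bonded ring atom is sp² with one p-orbital electron; the carbocation has an empty p orbital), so the π system is cyclic and fully conjugated.
Counting π electrons: 4 × 2 = 8 from the double-bond units + 0 from the C(methyl)(+) atom = 8.
8 = 4(2); a planar, fully conjugated 4n system is antiaromatic.

Antiaromatic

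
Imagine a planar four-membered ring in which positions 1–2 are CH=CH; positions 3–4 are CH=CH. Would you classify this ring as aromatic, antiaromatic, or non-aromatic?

Antiaromatic

Every ring atom contributes a p orbital perpendicular to the ring (every atom in a ring double bond is sp² and brings one electron to the p orbital), so the π system is cyclic and fully conjugated.
Adding the contributions, 2 × 2 = 4 from the 2 double-bond units.
With 4 = 4·1 π electrons, Hückel's rule classifies the planar ring as antiaromatic.
(This ring is cyclobutadiene.)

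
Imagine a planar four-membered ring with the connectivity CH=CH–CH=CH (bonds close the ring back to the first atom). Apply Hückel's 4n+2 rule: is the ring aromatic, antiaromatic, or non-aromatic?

Antiaromatic

Check conjugation: the double-bond atoms are sp², each contributing one p electron — every position has a p orbital, so the cyclic π system is continuous.
Counting π electrons: 2 × 2 = 4 from the 2 double-bond units.
4 = 4(1); a planar, fully conjugated 4n system is antiaromatic.
(The species described is cyclobutadiene.)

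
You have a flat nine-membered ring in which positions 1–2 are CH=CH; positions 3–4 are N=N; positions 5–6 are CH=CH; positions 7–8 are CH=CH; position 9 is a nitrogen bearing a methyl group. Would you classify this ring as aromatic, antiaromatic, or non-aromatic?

The p orbitals form a continuous loop: every atom in a ring double bond is sp² and brings one electron to the p orbital; each =N– nitrogen is pyridine-type (lone pair in the sp² plane, one electron in the p orbital); the pyrrole-type nitrogen donates its lone pair from the p orbital. The ring is fully conjugated.
Adding the contributions, 4 × 2 = 8 from the double-bond units + 2 from the N(methyl) atom = 10.
That gives a 4n+2 count (10, n = 2).

Aromatic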